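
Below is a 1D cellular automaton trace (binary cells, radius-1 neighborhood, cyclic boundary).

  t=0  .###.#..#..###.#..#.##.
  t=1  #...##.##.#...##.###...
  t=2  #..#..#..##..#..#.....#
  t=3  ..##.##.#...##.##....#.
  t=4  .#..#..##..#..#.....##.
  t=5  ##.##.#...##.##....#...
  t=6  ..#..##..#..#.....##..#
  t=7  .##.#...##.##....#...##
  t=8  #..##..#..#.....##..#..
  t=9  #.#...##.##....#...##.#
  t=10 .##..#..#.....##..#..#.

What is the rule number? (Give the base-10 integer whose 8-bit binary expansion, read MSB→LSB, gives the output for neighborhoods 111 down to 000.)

38

  ### -> .   bit 7 = 0  t=0,i=2
  ##. -> .   bit 6 = 0  t=0,i=3
  #.# -> #   bit 5 = 1  t=0,i=4
  #.. -> .   bit 4 = 0  t=0,i=6
  .## -> .   bit 3 = 0  t=0,i=1
  .#. -> #   bit 2 = 1  t=0,i=5
  ..# -> #   bit 1 = 1  t=0,i=0
  ... -> .   bit 0 = 0  t=1,i=2
  bits 00100110 = 38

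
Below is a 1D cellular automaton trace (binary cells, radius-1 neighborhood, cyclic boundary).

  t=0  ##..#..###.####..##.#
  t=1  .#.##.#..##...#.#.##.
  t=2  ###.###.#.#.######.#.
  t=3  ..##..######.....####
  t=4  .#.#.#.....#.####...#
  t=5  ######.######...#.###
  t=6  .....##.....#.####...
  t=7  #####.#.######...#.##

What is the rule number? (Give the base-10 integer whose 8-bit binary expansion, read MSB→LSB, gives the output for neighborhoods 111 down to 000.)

103

  [7] ### => .  t=0,i=0
  [6] ##. => #  t=0,i=1
  [5] #.# => #  t=0,i=10
  [4] #.. => .  t=0,i=2
  [3] .## => .  t=0,i=7
  [2] .#. => #  t=0,i=4
  [1] ..# => #  t=0,i=3
  [0] ... => #  t=1,i=12
  bits 01100111 = 103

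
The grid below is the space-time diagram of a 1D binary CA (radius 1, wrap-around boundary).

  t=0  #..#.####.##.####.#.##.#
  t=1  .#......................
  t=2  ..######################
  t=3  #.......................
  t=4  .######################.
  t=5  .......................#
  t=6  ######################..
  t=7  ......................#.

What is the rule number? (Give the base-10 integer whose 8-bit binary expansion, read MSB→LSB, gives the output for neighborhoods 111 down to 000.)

  ###|.  b7=0 t=0,i=6
  ##.|.  b6=0 t=0,i=0
  #.#|.  b5=0 t=0,i=4
  #..|#  b4=1 t=0,i=1
  .##|.  b3=0 t=0,i=5
  .#.|.  b2=0 t=0,i=3
  ..#|.  b1=0 t=0,i=2
  ...|#  b0=1 t=1,i=3
  bits 00010001 = 17

17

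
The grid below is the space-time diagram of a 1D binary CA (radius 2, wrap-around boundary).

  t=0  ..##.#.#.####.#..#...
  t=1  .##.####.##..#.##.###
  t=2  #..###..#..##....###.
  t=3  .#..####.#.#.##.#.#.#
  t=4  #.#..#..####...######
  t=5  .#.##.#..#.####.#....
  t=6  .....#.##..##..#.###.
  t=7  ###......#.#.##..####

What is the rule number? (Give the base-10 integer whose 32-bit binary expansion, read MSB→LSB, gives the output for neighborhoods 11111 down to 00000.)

531089225

  #####|.  b31=0 t=4,i=17
  ####.|.  b30=0 t=0,i=11
  ###.#|.  b29=0 t=0,i=12
  ###..|#  b28=1 t=2,i=5
  ##.##|#  b27=1 t=1,i=0
  ##.#.|#  b26=1 t=0,i=4
  ##..#|#  b25=1 t=1,i=11
  ##...|#  b24=1 t=2,i=13
  #.###|#  b23=1 t=0,i=9
  #.##.|.  b22=0 t=1,i=1
  #.#.#|#  b21=1 t=0,i=5
  #.#..|.  b20=0 t=0,i=14
  #..##|.  b19=0 t=2,i=2
  #..#.|#  b18=1 t=0,i=16
  #...#|#  b17=1 t=4,i=13
  #....|#  b16=1 t=0,i=19
  .####|#  b15=1 t=0,i=10
  .###.|#  b14=1 t=1,i=19
  .##.#|.  b13=0 t=0,i=3
  .##..|.  b12=0 t=1,i=10
  .#.##|.  b11=0 t=0,i=8
  .#.#.|#  b10=1 t=0,i=6
  .#..#|#  b9=1 t=0,i=15
  .#...|#  b8=1 t=0,i=18
  ..###|.  b7=0 t=2,i=3
  ..##.|#  b6=1 t=0,i=2
  ..#.#|.  b5=0 t=1,i=13
  ..#..|.  b4=0 t=0,i=17
  ...##|#  b3=1 t=0,i=1
  ...#.|.  b2=0 t=5,i=0
  ....#|.  b1=0 t=0,i=0
  .....|#  b0=1 t=0,i=20
  bits 00011111101001111100011101001001 = 531089225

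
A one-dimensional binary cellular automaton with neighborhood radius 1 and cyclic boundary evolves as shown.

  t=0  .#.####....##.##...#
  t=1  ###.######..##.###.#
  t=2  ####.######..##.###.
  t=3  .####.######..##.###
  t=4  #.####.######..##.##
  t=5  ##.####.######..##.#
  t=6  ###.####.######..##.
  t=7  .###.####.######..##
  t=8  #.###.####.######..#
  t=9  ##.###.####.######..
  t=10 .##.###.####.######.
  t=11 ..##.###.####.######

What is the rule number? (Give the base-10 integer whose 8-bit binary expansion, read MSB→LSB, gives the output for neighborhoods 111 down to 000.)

  [7] ### => #  t=0,i=4
  [6] ##. => #  t=0,i=6
  [5] #.# => #  t=0,i=0
  [4] #.. => #  t=0,i=7
  [3] .## => .  t=0,i=3
  [2] .#. => #  t=0,i=1
  [1] ..# => .  t=0,i=10
  [0] ... => #  t=0,i=8
  bits 11110101 = 245

245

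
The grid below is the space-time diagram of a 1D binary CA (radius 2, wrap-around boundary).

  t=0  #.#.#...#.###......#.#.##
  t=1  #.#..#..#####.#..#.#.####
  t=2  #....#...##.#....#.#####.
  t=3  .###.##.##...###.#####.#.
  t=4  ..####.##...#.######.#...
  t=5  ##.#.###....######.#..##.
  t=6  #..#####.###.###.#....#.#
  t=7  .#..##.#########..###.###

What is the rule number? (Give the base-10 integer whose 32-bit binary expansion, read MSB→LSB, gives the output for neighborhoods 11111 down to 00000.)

3135359354

  #####|#  b31=1 t=1,i=10
  ####.|.  b30=0 t=1,i=11
  ###.#|#  b29=1 t=0,i=0
  ###..|#  b28=1 t=0,i=12
  ##.##|#  b27=1 t=3,i=4
  ##.#.|.  b26=0 t=0,i=1
  ##..#|#  b25=1 t=6,i=1
  ##...|.  b24=0 t=0,i=13
  #.###|#  b23=1 t=0,i=10
  #.##.|#  b22=1 t=3,i=5
  #.#.#|#  b21=1 t=0,i=2
  #.#..|.  b20=0 t=0,i=4
  #..##|.  b19=0 t=1,i=7
  #..#.|.  b18=0 t=1,i=4
  #...#|.  b17=0 t=0,i=6
  #....|#  b16=1 t=0,i=14
  .####|#  b15=1 t=1,i=9
  .###.|#  b14=1 t=0,i=11
  .##.#|.  b13=0 t=2,i=10
  .##..|.  b12=0 t=3,i=9
  .#.##|#  b11=1 t=0,i=9
  .#.#.|.  b10=0 t=0,i=3
  .#..#|.  b9=0 t=1,i=3
  .#...|#  b8=1 t=0,i=5
  ..###|.  b7=0 t=1,i=8
  ..##.|#  b6=1 t=2,i=9
  ..#.#|#  b5=1 t=0,i=8
  ..#..|#  b4=1 t=1,i=5
  ...##|#  b3=1 t=2,i=8
  ...#.|.  b2=0 t=0,i=7
  ....#|#  b1=1 t=0,i=17
  .....|.  b0=0 t=0,i=15
  bits 10111010111000011100100101111010 = 3135359354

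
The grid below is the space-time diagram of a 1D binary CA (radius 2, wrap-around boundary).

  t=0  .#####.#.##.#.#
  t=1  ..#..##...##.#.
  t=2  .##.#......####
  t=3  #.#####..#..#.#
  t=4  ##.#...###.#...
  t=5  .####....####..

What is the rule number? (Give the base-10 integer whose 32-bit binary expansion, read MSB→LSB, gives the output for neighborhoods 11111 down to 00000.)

  ##### -> .   bit 31 = 0  t=0,i=3
  ####. -> .   bit 30 = 0  t=0,i=4
  ###.# -> #   bit 29 = 1  t=0,i=5
  ###.. -> .   bit 28 = 0  t=3,i=6
  ##.## -> #   bit 27 = 1  t=2,i=0
  ##.#. -> #   bit 26 = 1  t=0,i=6
  ##..# -> #   bit 25 = 1  t=3,i=7
  ##... -> .   bit 24 = 0  t=1,i=7
  #.### -> .   bit 23 = 0  t=0,i=1
  #.##. -> .   bit 22 = 0  t=0,i=9
  #.#.# -> .   bit 21 = 0  t=0,i=7
  #.#.. -> #   bit 20 = 1  t=1,i=13
  #..## -> #   bit 19 = 1  t=1,i=4
  #..#. -> #   bit 18 = 1  t=3,i=8
  #...# -> .   bit 17 = 0  t=1,i=0
  #.... -> #   bit 16 = 1  t=2,i=6
  .#### -> #   bit 15 = 1  t=0,i=2
  .###. -> .   bit 14 = 0  t=4,i=8
  .##.# -> #   bit 13 = 1  t=0,i=10
  .##.. -> .   bit 12 = 0  t=1,i=6
  .#.## -> .   bit 11 = 0  t=0,i=0
  .#.#. -> #   bit 10 = 1  t=0,i=13
  .#..# -> .   bit 9 = 0  t=1,i=3
  .#... -> #   bit 8 = 1  t=1,i=14
  ..### -> .   bit 7 = 0  t=2,i=11
  ..##. -> .   bit 6 = 0  t=1,i=5
  ..#.# -> .   bit 5 = 0  t=3,i=12
  ..#.. -> #   bit 4 = 1  t=1,i=2
  ...## -> .   bit 3 = 0  t=1,i=9
  ...#. -> #   bit 2 = 1  t=1,i=1
  ....# -> #   bit 1 = 1  t=2,i=9
  ..... -> .   bit 0 = 0  t=2,i=7
  bits 00101110000111011010010100010110 = 773694742

773694742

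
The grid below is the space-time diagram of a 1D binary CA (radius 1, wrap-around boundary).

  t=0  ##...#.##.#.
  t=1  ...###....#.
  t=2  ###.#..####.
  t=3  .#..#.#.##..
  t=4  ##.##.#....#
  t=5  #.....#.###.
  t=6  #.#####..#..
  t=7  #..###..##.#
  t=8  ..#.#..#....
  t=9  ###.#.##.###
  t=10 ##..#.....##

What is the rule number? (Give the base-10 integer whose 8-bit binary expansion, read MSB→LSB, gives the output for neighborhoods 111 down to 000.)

  nb ###: next=#  (t=1,i=4, bit7=1)
  nb ##.: next=.  (t=0,i=1, bit6=0)
  nb #.#: next=.  (t=0,i=6, bit5=0)
  nb #..: next=.  (t=0,i=2, bit4=0)
  nb .##: next=.  (t=0,i=0, bit3=0)
  nb .#.: next=#  (t=0,i=5, bit2=1)
  nb ..#: next=#  (t=0,i=4, bit1=1)
  nb ...: next=#  (t=0,i=3, bit0=1)
  bits 10000111 = 135

135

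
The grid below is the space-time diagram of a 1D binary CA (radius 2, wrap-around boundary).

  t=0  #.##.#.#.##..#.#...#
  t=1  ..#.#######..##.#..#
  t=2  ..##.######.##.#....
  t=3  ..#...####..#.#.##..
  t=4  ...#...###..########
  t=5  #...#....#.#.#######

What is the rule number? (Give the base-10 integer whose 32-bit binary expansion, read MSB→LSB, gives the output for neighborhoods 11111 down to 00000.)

3580468576

  nb #####: next=#  (t=1,i=6, bit31=1)
  nb ####.: next=#  (t=1,i=9, bit30=1)
  nb ###.#: next=.  (t=2,i=10, bit29=0)
  nb ###..: next=#  (t=1,i=10, bit28=1)
  nb ##.##: next=.  (t=0,i=1, bit27=0)
  nb ##.#.: next=#  (t=0,i=4, bit26=1)
  nb ##..#: next=.  (t=0,i=11, bit25=0)
  nb ##...: next=#  (t=3,i=18, bit24=1)
  nb #.###: next=.  (t=1,i=4, bit23=0)
  nb #.##.: next=#  (t=0,i=2, bit22=1)
  nb #.#.#: next=#  (t=0,i=5, bit21=1)
  nb #.#..: next=.  (t=0,i=15, bit20=0)
  nb #..##: next=#  (t=1,i=12, bit19=1)
  nb #..#.: next=.  (t=0,i=12, bit18=0)
  nb #...#: next=.  (t=0,i=17, bit17=0)
  nb #....: next=#  (t=2,i=17, bit16=1)
  nb .####: next=#  (t=1,i=5, bit15=1)
  nb .###.: next=.  (t=4,i=8, bit14=0)
  nb .##.#: next=.  (t=0,i=0, bit13=0)
  nb .##..: next=#  (t=0,i=10, bit12=1)
  nb .#.##: next=#  (t=0,i=8, bit11=1)
  nb .#.#.: next=#  (t=0,i=6, bit10=1)
  nb .#..#: next=.  (t=1,i=0, bit9=0)
  nb .#...: next=#  (t=0,i=16, bit8=1)
  nb ..###: next=.  (t=3,i=6, bit7=0)
  nb ..##.: next=#  (t=0,i=19, bit6=1)
  nb ..#.#: next=#  (t=0,i=13, bit5=1)
  nb ..#..: next=.  (t=1,i=19, bit4=0)
  nb ...##: next=.  (t=0,i=18, bit3=0)
  nb ...#.: next=.  (t=3,i=1, bit2=0)
  nb ....#: next=.  (t=2,i=0, bit1=0)
  nb .....: next=.  (t=2,i=18, bit0=0)
  bits 11010101011010011001110101100000 = 3580468576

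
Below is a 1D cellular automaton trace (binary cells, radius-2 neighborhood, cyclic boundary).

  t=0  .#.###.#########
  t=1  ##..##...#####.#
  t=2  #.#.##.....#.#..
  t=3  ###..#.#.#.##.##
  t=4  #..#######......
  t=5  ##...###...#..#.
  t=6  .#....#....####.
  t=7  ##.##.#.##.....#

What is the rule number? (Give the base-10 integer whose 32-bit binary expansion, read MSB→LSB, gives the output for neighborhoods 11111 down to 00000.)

2787464818

  [31] ##### => #  t=0,i=9
  [30] ####. => .  t=0,i=14
  [29] ###.# => #  t=0,i=5
  [28] ###.. => .  t=1,i=1
  [27] ##.## => .  t=0,i=6
  [26] ##.#. => #  t=0,i=0
  [25] ##..# => #  t=1,i=2
  [24] ##... => .  t=1,i=6
  [23] #.### => .  t=0,i=3
  [22] #.##. => .  t=2,i=4
  [21] #.#.# => #  t=0,i=1
  [20] #.#.. => .  t=2,i=13
  [19] #..## => .  t=1,i=3
  [18] #..#. => #  t=2,i=15
  [17] #...# => .  t=1,i=7
  [16] #.... => #  t=2,i=7
  [15] .#### => .  t=0,i=8
  [14] .###. => #  t=0,i=4
  [13] .##.# => .  t=3,i=12
  [12] .##.. => #  t=1,i=5
  [11] .#.## => .  t=0,i=2
  [10] .#.#. => #  t=2,i=1
  [9] .#..# => #  t=2,i=14
  [8] .#... => .  t=6,i=2
  [7] ..### => .  t=1,i=9
  [6] ..##. => #  t=1,i=4
  [5] ..#.# => #  t=2,i=0
  [4] ..#.. => #  t=4,i=0
  [3] ...## => .  t=1,i=8
  [2] ...#. => .  t=2,i=10
  [1] ....# => #  t=2,i=9
  [0] ..... => .  t=2,i=8
  bits 10100110001001010101011001110010 = 2787464818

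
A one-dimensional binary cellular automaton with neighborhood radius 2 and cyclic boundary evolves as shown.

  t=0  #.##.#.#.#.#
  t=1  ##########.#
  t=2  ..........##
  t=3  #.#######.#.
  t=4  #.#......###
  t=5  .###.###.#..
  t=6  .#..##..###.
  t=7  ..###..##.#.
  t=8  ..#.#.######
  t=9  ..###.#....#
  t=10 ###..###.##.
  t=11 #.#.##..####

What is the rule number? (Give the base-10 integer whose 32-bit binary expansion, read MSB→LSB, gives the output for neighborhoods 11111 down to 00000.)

  [31] ##### => .  t=1,i=1
  [30] ####. => .  t=1,i=8
  [29] ###.# => .  t=1,i=9
  [28] ###.. => #  t=6,i=10
  [27] ##.## => #  t=0,i=1
  [26] ##.#. => #  t=0,i=4
  [25] ##..# => .  t=6,i=6
  [24] ##... => #  t=2,i=0
  [23] #.### => #  t=1,i=11
  [22] #.##. => #  t=0,i=2
  [21] #.#.# => #  t=0,i=5
  [20] #.#.. => #  t=4,i=2
  [19] #..## => #  t=6,i=3
  [18] #..#. => .  t=6,i=0
  [17] #...# => .  t=5,i=11
  [16] #.... => .  t=2,i=1
  [15] .#### => .  t=1,i=0
  [14] .###. => .  t=5,i=2
  [13] .##.# => #  t=0,i=0
  [12] .##.. => .  t=2,i=11
  [11] .#.## => .  t=0,i=10
  [10] .#.#. => #  t=0,i=6
  [9] .#..# => #  t=6,i=2
  [8] .#... => #  t=4,i=3
  [7] ..### => #  t=4,i=9
  [6] ..##. => #  t=2,i=10
  [5] ..#.# => #  t=8,i=2
  [4] ..#.. => .  t=6,i=1
  [3] ...## => .  t=2,i=9
  [2] ...#. => #  t=9,i=10
  [1] ....# => #  t=2,i=8
  [0] ..... => #  t=2,i=2
  bits 00011101111110000010011111100111 = 502802407

502802407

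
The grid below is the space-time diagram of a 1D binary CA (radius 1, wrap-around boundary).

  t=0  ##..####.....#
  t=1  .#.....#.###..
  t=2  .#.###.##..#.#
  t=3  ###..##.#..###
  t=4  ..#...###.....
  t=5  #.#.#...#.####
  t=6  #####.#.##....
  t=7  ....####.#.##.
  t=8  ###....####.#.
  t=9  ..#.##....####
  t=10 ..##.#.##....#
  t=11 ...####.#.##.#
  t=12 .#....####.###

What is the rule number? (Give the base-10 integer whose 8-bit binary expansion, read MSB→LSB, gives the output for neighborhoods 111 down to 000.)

  ###|.  b7=0 t=0,i=0
  ##.|#  b6=1 t=0,i=1
  #.#|#  b5=1 t=1,i=8
  #..|.  b4=0 t=0,i=2
  .##|.  b3=0 t=0,i=4
  .#.|#  b2=1 t=1,i=1
  ..#|.  b1=0 t=0,i=3
  ...|#  b0=1 t=0,i=9
  bits 01100101 = 101

101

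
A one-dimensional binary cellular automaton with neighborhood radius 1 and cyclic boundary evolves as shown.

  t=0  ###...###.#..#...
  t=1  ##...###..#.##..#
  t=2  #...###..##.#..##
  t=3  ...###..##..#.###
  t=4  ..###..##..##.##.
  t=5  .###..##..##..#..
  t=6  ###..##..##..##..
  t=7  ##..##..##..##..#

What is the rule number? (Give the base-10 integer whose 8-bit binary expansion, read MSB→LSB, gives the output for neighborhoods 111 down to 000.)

142

  ### -> #   bit 7 = 1  t=0,i=1
  ##. -> .   bit 6 = 0  t=0,i=2
  #.# -> .   bit 5 = 0  t=0,i=9
  #.. -> .   bit 4 = 0  t=0,i=3
  .## -> #   bit 3 = 1  t=0,i=0
  .#. -> #   bit 2 = 1  t=0,i=10
  ..# -> #   bit 1 = 1  t=0,i=5
  ... -> .   bit 0 = 0  t=0,i=4
  bits 10001110 = 142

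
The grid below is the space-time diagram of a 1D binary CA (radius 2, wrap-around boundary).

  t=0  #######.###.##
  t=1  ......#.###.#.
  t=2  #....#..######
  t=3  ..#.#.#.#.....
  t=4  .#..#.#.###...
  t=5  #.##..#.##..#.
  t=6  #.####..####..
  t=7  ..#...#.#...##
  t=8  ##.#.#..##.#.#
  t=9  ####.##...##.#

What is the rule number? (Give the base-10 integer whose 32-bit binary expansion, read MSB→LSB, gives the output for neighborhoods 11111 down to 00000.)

653611916

  [31] ##### => .  t=0,i=0
  [30] ####. => .  t=0,i=5
  [29] ###.# => #  t=0,i=6
  [28] ###.. => .  t=2,i=0
  [27] ##.## => .  t=0,i=7
  [26] ##.#. => #  t=1,i=11
  [25] ##..# => #  t=5,i=4
  [24] ##... => .  t=2,i=1
  [23] #.### => #  t=0,i=8
  [22] #.##. => #  t=5,i=2
  [21] #.#.# => #  t=3,i=4
  [20] #.#.. => #  t=1,i=12
  [19] #..## => .  t=2,i=7
  [18] #..#. => #  t=4,i=3
  [17] #...# => .  t=7,i=4
  [16] #.... => #  t=1,i=0
  [15] .#### => .  t=0,i=13
  [14] .###. => #  t=0,i=9
  [13] .##.# => .  t=8,i=9
  [12] .##.. => #  t=5,i=3
  [11] .#.## => .  t=1,i=7
  [10] .#.#. => .  t=3,i=3
  [9] .#..# => #  t=2,i=6
  [8] .#... => #  t=1,i=13
  [7] ..### => #  t=2,i=8
  [6] ..##. => .  t=7,i=12
  [5] ..#.# => .  t=1,i=6
  [4] ..#.. => .  t=2,i=5
  [3] ...## => #  t=7,i=11
  [2] ...#. => #  t=1,i=5
  [1] ....# => .  t=1,i=4
  [0] ..... => .  t=1,i=1
  bits 00100110111101010101001110001100 = 653611916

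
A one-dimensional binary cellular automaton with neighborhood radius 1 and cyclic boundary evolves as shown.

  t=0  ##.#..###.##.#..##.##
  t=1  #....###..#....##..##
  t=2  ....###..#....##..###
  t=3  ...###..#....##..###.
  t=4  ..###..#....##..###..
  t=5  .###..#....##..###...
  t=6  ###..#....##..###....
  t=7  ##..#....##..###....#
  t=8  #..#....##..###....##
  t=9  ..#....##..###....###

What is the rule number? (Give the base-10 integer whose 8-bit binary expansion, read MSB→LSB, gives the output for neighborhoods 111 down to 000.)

  ###|#  b7=1 t=0,i=0
  ##.|.  b6=0 t=0,i=1
  #.#|.  b5=0 t=0,i=2
  #..|.  b4=0 t=0,i=4
  .##|#  b3=1 t=0,i=6
  .#.|.  b2=0 t=0,i=3
  ..#|#  b1=1 t=0,i=5
  ...|.  b0=0 t=1,i=2
  bits 10001010 = 138

138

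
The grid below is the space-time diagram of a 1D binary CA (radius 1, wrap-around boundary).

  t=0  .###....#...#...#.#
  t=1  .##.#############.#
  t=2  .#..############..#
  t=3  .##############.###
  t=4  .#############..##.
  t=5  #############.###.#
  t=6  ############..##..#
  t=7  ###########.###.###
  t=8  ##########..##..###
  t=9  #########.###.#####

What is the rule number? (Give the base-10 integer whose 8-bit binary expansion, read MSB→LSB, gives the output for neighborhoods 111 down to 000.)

  ###|#  b7=1 t=0,i=2
  ##.|.  b6=0 t=0,i=3
  #.#|.  b5=0 t=0,i=0
  #..|#  b4=1 t=0,i=4
  .##|#  b3=1 t=0,i=1
  .#.|#  b2=1 t=0,i=8
  ..#|#  b1=1 t=0,i=7
  ...|#  b0=1 t=0,i=5
  bits 10011111 = 159

159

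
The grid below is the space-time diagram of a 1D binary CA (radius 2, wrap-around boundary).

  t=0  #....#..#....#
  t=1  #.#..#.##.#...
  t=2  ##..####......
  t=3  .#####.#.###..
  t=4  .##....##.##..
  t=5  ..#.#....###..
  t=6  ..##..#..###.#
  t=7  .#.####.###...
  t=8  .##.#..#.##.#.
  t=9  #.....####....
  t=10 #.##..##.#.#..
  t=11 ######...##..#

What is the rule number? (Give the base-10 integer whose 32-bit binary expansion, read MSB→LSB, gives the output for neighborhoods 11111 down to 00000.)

  nb #####: next=.  (t=3,i=3, bit31=0)
  nb ####.: next=.  (t=2,i=6, bit30=0)
  nb ###.#: next=.  (t=3,i=5, bit29=0)
  nb ###..: next=#  (t=2,i=7, bit28=1)
  nb ##.##: next=#  (t=4,i=9, bit27=1)
  nb ##.#.: next=.  (t=1,i=9, bit26=0)
  nb ##..#: next=#  (t=2,i=2, bit25=1)
  nb ##...: next=.  (t=0,i=1, bit24=0)
  nb #.###: next=.  (t=3,i=9, bit23=0)
  nb #.##.: next=#  (t=1,i=7, bit22=1)
  nb #.#.#: next=#  (t=3,i=7, bit21=1)
  nb #.#..: next=.  (t=1,i=2, bit20=0)
  nb #..##: next=#  (t=2,i=3, bit19=1)
  nb #..#.: next=#  (t=0,i=7, bit18=1)
  nb #...#: next=.  (t=1,i=12, bit17=0)
  nb #....: next=#  (t=0,i=2, bit16=1)
  nb .####: next=#  (t=2,i=5, bit15=1)
  nb .###.: next=#  (t=3,i=10, bit14=1)
  nb .##.#: next=.  (t=1,i=8, bit13=0)
  nb .##..: next=#  (t=0,i=0, bit12=1)
  nb .#.##: next=#  (t=1,i=6, bit11=1)
  nb .#.#.: next=#  (t=1,i=1, bit10=1)
  nb .#..#: next=.  (t=0,i=6, bit9=0)
  nb .#...: next=.  (t=0,i=9, bit8=0)
  nb ..###: next=#  (t=2,i=4, bit7=1)
  nb ..##.: next=.  (t=0,i=13, bit6=0)
  nb ..#.#: next=#  (t=1,i=0, bit5=1)
  nb ..#..: next=#  (t=0,i=5, bit4=1)
  nb ...##: next=.  (t=0,i=12, bit3=0)
  nb ...#.: next=.  (t=0,i=4, bit2=0)
  nb ....#: next=.  (t=0,i=3, bit1=0)
  nb .....: next=#  (t=2,i=10, bit0=1)
  bits 00011010011011011101110010110001 = 443407537

443407537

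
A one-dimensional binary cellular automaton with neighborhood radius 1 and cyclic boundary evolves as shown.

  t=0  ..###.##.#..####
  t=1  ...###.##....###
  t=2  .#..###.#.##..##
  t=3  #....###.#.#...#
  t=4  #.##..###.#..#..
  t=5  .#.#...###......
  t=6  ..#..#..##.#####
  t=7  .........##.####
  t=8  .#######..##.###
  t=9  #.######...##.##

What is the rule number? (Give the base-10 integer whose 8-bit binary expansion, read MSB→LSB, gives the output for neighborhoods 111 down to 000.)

  nb ###: next=#  (t=0,i=3, bit7=1)
  nb ##.: next=#  (t=0,i=4, bit6=1)
  nb #.#: next=#  (t=0,i=5, bit5=1)
  nb #..: next=.  (t=0,i=0, bit4=0)
  nb .##: next=.  (t=0,i=2, bit3=0)
  nb .#.: next=.  (t=0,i=9, bit2=0)
  nb ..#: next=.  (t=0,i=1, bit1=0)
  nb ...: next=#  (t=1,i=1, bit0=1)
  bits 11100001 = 225

225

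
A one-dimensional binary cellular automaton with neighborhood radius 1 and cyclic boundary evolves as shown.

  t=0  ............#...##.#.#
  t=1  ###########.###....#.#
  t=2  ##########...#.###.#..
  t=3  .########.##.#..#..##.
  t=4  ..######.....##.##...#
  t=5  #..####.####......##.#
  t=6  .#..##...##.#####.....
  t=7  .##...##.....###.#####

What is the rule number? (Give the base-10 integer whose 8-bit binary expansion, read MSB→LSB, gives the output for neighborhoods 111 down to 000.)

149

  nb ###: next=#  (t=1,i=0, bit7=1)
  nb ##.: next=.  (t=0,i=17, bit6=0)
  nb #.#: next=.  (t=0,i=18, bit5=0)
  nb #..: next=#  (t=0,i=0, bit4=1)
  nb .##: next=.  (t=0,i=16, bit3=0)
  nb .#.: next=#  (t=0,i=12, bit2=1)
  nb ..#: next=.  (t=0,i=11, bit1=0)
  nb ...: next=#  (t=0,i=1, bit0=1)
  bits 10010101 = 149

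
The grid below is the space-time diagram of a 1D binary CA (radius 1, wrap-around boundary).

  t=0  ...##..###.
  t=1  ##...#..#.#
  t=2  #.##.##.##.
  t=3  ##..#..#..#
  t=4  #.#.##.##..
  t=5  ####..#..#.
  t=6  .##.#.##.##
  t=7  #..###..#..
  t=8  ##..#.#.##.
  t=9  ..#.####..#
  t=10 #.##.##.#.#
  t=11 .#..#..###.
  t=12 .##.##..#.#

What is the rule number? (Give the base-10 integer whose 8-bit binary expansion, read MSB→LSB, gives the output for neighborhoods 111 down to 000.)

181

  ###|#  b7=1 t=0,i=8
  ##.|.  b6=0 t=0,i=4
  #.#|#  b5=1 t=1,i=9
  #..|#  b4=1 t=0,i=5
  .##|.  b3=0 t=0,i=3
  .#.|#  b2=1 t=1,i=5
  ..#|.  b1=0 t=0,i=2
  ...|#  b0=1 t=0,i=0
  bits 10110101 = 181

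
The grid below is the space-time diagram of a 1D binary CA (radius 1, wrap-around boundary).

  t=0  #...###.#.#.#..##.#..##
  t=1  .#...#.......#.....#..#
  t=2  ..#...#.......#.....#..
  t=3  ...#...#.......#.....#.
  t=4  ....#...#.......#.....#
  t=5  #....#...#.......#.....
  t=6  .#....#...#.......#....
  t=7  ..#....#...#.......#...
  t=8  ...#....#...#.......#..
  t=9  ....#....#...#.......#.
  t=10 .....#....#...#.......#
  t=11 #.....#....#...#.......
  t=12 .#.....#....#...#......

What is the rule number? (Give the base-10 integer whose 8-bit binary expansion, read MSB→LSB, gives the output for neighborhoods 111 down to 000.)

  nb ###: next=#  (t=0,i=5, bit7=1)
  nb ##.: next=.  (t=0,i=0, bit6=0)
  nb #.#: next=.  (t=0,i=7, bit5=0)
  nb #..: next=#  (t=0,i=1, bit4=1)
  nb .##: next=.  (t=0,i=4, bit3=0)
  nb .#.: next=.  (t=0,i=8, bit2=0)
  nb ..#: next=.  (t=0,i=3, bit1=0)
  nb ...: next=.  (t=0,i=2, bit0=0)
  bits 10010000 = 144

144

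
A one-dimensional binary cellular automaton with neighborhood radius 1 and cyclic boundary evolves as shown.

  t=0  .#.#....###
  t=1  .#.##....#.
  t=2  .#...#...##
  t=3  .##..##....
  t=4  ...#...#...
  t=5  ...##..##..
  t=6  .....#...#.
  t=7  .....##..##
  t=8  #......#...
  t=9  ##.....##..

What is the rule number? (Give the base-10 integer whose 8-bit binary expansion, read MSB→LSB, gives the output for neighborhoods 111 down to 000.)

148

  [7] ### => #  t=0,i=9
  [6] ##. => .  t=0,i=10
  [5] #.# => .  t=0,i=0
  [4] #.. => #  t=0,i=4
  [3] .## => .  t=0,i=8
  [2] .#. => #  t=0,i=1
  [1] ..# => .  t=0,i=7
  [0] ... => .  t=0,i=5
  bits 10010100 = 148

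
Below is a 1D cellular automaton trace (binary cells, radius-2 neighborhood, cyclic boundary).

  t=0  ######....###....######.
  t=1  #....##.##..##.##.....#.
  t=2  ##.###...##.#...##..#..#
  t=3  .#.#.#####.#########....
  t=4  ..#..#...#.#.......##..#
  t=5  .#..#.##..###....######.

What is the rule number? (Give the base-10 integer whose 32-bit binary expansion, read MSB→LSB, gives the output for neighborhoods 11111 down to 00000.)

932582730

  nb #####: next=.  (t=0,i=2, bit31=0)
  nb ####.: next=.  (t=0,i=4, bit30=0)
  nb ###.#: next=#  (t=0,i=22, bit29=1)
  nb ###..: next=#  (t=0,i=5, bit28=1)
  nb ##.##: next=.  (t=0,i=23, bit27=0)
  nb ##.#.: next=#  (t=2,i=11, bit26=1)
  nb ##..#: next=#  (t=1,i=10, bit25=1)
  nb ##...: next=#  (t=0,i=6, bit24=1)
  nb #.###: next=#  (t=0,i=0, bit23=1)
  nb #.##.: next=.  (t=1,i=8, bit22=0)
  nb #.#.#: next=.  (t=3,i=3, bit21=0)
  nb #.#..: next=#  (t=1,i=0, bit20=1)
  nb #..##: next=.  (t=1,i=11, bit19=0)
  nb #..#.: next=#  (t=2,i=19, bit18=1)
  nb #...#: next=#  (t=2,i=7, bit17=1)
  nb #....: next=.  (t=0,i=7, bit16=0)
  nb .####: next=.  (t=0,i=1, bit15=0)
  nb .###.: next=.  (t=0,i=11, bit14=0)
  nb .##.#: next=.  (t=1,i=6, bit13=0)
  nb .##..: next=#  (t=1,i=9, bit12=1)
  nb .#.##: next=.  (t=3,i=4, bit11=0)
  nb .#.#.: next=#  (t=1,i=23, bit10=1)
  nb .#..#: next=.  (t=2,i=21, bit9=0)
  nb .#...: next=#  (t=1,i=1, bit8=1)
  nb ..###: next=.  (t=0,i=10, bit7=0)
  nb ..##.: next=#  (t=1,i=5, bit6=1)
  nb ..#.#: next=.  (t=1,i=22, bit5=0)
  nb ..#..: next=.  (t=2,i=20, bit4=0)
  nb ...##: next=#  (t=0,i=9, bit3=1)
  nb ...#.: next=.  (t=1,i=21, bit2=0)
  nb ....#: next=#  (t=0,i=8, bit1=1)
  nb .....: next=.  (t=1,i=19, bit0=0)
  bits 00110111100101100001010101001010 = 932582730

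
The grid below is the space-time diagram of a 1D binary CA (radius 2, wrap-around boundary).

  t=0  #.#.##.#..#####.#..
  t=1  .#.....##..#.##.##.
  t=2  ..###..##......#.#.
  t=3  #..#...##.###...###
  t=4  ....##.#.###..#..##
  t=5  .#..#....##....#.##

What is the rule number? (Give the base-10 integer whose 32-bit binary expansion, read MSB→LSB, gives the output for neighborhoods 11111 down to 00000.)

1754519361

  ##### -> .   bit 31 = 0  t=0,i=12
  ####. -> #   bit 30 = 1  t=0,i=13
  ###.# -> #   bit 29 = 1  t=0,i=14
  ###.. -> .   bit 28 = 0  t=2,i=4
  ##.## -> #   bit 27 = 1  t=1,i=15
  ##.#. -> .   bit 26 = 0  t=0,i=6
  ##..# -> .   bit 25 = 0  t=1,i=9
  ##... -> .   bit 24 = 0  t=2,i=9
  #.### -> #   bit 23 = 1  t=3,i=10
  #.##. -> .   bit 22 = 0  t=0,i=4
  #.#.# -> .   bit 21 = 0  t=0,i=2
  #.#.. -> #   bit 20 = 1  t=0,i=7
  #..## -> .   bit 19 = 0  t=0,i=9
  #..#. -> .   bit 18 = 0  t=0,i=18
  #...# -> #   bit 17 = 1  t=2,i=0
  #.... -> #   bit 16 = 1  t=1,i=3
  .#### -> #   bit 15 = 1  t=0,i=11
  .###. -> #   bit 14 = 1  t=2,i=3
  .##.# -> .   bit 13 = 0  t=0,i=5
  .##.. -> #   bit 12 = 1  t=1,i=8
  .#.## -> .   bit 11 = 0  t=0,i=3
  .#.#. -> #   bit 10 = 1  t=0,i=1
  .#..# -> #   bit 9 = 1  t=0,i=8
  .#... -> #   bit 8 = 1  t=1,i=2
  ..### -> .   bit 7 = 0  t=0,i=10
  ..##. -> #   bit 6 = 1  t=1,i=7
  ..#.# -> .   bit 5 = 0  t=0,i=0
  ..#.. -> .   bit 4 = 0  t=1,i=1
  ...## -> .   bit 3 = 0  t=1,i=6
  ...#. -> .   bit 2 = 0  t=2,i=14
  ....# -> .   bit 1 = 0  t=1,i=5
  ..... -> #   bit 0 = 1  t=1,i=4
  bits 01101000100100111101011101000001 = 1754519361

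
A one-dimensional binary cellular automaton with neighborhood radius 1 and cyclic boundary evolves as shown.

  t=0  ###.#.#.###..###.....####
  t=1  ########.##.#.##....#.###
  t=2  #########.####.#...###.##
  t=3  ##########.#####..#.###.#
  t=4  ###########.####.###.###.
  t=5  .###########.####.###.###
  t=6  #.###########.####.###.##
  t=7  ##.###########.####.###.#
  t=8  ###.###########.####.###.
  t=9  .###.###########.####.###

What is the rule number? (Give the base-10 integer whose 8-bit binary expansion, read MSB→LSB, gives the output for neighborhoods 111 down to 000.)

230

  [7] ### => #  t=0,i=0
  [6] ##. => #  t=0,i=2
  [5] #.# => #  t=0,i=3
  [4] #.. => .  t=0,i=11
  [3] .## => .  t=0,i=8
  [2] .#. => #  t=0,i=4
  [1] ..# => #  t=0,i=12
  [0] ... => .  t=0,i=17
  bits 11100110 = 230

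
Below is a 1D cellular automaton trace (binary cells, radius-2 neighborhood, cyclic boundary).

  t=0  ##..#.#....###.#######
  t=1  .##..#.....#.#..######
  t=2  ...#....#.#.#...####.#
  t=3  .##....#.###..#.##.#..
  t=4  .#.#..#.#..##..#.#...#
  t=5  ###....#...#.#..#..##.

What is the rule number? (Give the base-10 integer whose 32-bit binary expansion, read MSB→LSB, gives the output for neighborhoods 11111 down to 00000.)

3005394117

  nb #####: next=#  (t=0,i=17, bit31=1)
  nb ####.: next=.  (t=0,i=0, bit30=0)
  nb ###.#: next=#  (t=0,i=13, bit29=1)
  nb ###..: next=#  (t=0,i=1, bit28=1)
  nb ##.##: next=.  (t=0,i=14, bit27=0)
  nb ##.#.: next=.  (t=2,i=20, bit26=0)
  nb ##..#: next=#  (t=0,i=2, bit25=1)
  nb ##...: next=#  (t=3,i=3, bit24=1)
  nb #.###: next=.  (t=0,i=15, bit23=0)
  nb #.##.: next=.  (t=1,i=1, bit22=0)
  nb #.#.#: next=#  (t=2,i=10, bit21=1)
  nb #.#..: next=.  (t=0,i=6, bit20=0)
  nb #..##: next=.  (t=1,i=15, bit19=0)
  nb #..#.: next=.  (t=0,i=3, bit18=0)
  nb #...#: next=#  (t=2,i=1, bit17=1)
  nb #....: next=.  (t=0,i=8, bit16=0)
  nb .####: next=#  (t=0,i=16, bit15=1)
  nb .###.: next=.  (t=0,i=12, bit14=0)
  nb .##.#: next=#  (t=3,i=17, bit13=1)
  nb .##..: next=.  (t=1,i=2, bit12=0)
  nb .#.##: next=#  (t=3,i=8, bit11=1)
  nb .#.#.: next=#  (t=0,i=5, bit10=1)
  nb .#..#: next=.  (t=1,i=14, bit9=0)
  nb .#...: next=.  (t=0,i=7, bit8=0)
  nb ..###: next=#  (t=0,i=11, bit7=1)
  nb ..##.: next=#  (t=3,i=1, bit6=1)
  nb ..#.#: next=.  (t=0,i=4, bit5=0)
  nb ..#..: next=.  (t=1,i=5, bit4=0)
  nb ...##: next=.  (t=0,i=10, bit3=0)
  nb ...#.: next=#  (t=1,i=10, bit2=1)
  nb ....#: next=.  (t=0,i=9, bit1=0)
  nb .....: next=#  (t=1,i=8, bit0=1)
  bits 10110011001000101010110011000101 = 3005394117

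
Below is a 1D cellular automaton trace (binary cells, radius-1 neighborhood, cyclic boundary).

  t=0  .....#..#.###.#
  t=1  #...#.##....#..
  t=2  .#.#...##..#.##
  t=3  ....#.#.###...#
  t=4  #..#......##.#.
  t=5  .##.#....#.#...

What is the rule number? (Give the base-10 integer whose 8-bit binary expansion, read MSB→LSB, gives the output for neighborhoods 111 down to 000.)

  nb ###: next=.  (t=0,i=11, bit7=0)
  nb ##.: next=#  (t=0,i=12, bit6=1)
  nb #.#: next=.  (t=0,i=9, bit5=0)
  nb #..: next=#  (t=0,i=0, bit4=1)
  nb .##: next=.  (t=0,i=10, bit3=0)
  nb .#.: next=.  (t=0,i=5, bit2=0)
  nb ..#: next=#  (t=0,i=4, bit1=1)
  nb ...: next=.  (t=0,i=1, bit0=0)
  bits 01010010 = 82

82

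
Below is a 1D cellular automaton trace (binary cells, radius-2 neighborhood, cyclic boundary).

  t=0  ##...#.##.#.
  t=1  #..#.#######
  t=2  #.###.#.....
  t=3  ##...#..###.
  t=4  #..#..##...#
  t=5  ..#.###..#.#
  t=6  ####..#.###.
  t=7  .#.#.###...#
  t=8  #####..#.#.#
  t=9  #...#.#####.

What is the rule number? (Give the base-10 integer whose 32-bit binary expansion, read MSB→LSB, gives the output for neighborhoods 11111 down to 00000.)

477081187

  #####|.  b31=0 t=1,i=7
  ####.|.  b30=0 t=1,i=11
  ###.#|.  b29=0 t=2,i=4
  ###..|#  b28=1 t=1,i=0
  ##.##|#  b27=1 t=3,i=11
  ##.#.|#  b26=1 t=0,i=9
  ##..#|.  b25=0 t=1,i=1
  ##...|.  b24=0 t=0,i=2
  #.###|.  b23=0 t=1,i=5
  #.##.|#  b22=1 t=0,i=0
  #.#.#|#  b21=1 t=0,i=10
  #.#..|.  b20=0 t=2,i=6
  #..##|#  b19=1 t=3,i=7
  #..#.|#  b18=1 t=1,i=2
  #...#|#  b17=1 t=0,i=3
  #....|#  b16=1 t=2,i=8
  .####|#  b15=1 t=1,i=6
  .###.|.  b14=0 t=2,i=3
  .##.#|#  b13=1 t=0,i=8
  .##..|.  b12=0 t=0,i=1
  .#.##|#  b11=1 t=0,i=6
  .#.#.|#  b10=1 t=5,i=10
  .#..#|#  b9=1 t=3,i=6
  .#...|.  b8=0 t=2,i=7
  ..###|.  b7=0 t=3,i=8
  ..##.|#  b6=1 t=4,i=6
  ..#.#|#  b5=1 t=0,i=5
  ..#..|.  b4=0 t=3,i=5
  ...##|.  b3=0 t=4,i=10
  ...#.|.  b2=0 t=0,i=4
  ....#|#  b1=1 t=2,i=10
  .....|#  b0=1 t=2,i=9
  bits 00011100011011111010111001100011 = 477081187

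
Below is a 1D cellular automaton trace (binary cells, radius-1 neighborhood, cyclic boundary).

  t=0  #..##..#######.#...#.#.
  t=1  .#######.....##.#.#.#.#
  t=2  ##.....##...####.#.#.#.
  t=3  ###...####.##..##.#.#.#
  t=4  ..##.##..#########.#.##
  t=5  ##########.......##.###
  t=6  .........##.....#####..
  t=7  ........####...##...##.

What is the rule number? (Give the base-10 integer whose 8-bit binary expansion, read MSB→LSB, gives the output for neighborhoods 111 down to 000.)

122

  [7] ### => .  t=0,i=8
  [6] ##. => #  t=0,i=4
  [5] #.# => #  t=0,i=14
  [4] #.. => #  t=0,i=1
  [3] .## => #  t=0,i=3
  [2] .#. => .  t=0,i=0
  [1] ..# => #  t=0,i=2
  [0] ... => .  t=0,i=17
  bits 01111010 = 122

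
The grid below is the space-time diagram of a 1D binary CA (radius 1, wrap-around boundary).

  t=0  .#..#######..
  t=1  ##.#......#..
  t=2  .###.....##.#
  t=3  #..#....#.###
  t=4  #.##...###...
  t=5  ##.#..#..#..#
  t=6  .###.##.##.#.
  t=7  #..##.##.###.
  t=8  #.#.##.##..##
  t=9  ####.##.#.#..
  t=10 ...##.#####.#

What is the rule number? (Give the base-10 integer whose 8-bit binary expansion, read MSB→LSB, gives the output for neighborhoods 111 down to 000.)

  ###|.  b7=0 t=0,i=5
  ##.|#  b6=1 t=0,i=10
  #.#|#  b5=1 t=1,i=2
  #..|.  b4=0 t=0,i=2
  .##|.  b3=0 t=0,i=4
  .#.|#  b2=1 t=0,i=1
  ..#|#  b1=1 t=0,i=0
  ...|.  b0=0 t=0,i=12
  bits 01100110 = 102

102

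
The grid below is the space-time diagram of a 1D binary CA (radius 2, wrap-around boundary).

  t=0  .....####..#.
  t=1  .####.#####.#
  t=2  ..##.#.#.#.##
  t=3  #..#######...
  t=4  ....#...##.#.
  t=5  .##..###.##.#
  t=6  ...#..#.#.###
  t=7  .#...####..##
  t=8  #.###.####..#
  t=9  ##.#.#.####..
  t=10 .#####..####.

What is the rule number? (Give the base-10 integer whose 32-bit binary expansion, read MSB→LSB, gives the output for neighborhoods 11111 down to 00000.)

1579607339

  ##### -> .   bit 31 = 0  t=1,i=8
  ####. -> #   bit 30 = 1  t=0,i=7
  ###.# -> .   bit 29 = 0  t=1,i=4
  ###.. -> #   bit 28 = 1  t=0,i=8
  ##.## -> #   bit 27 = 1  t=1,i=5
  ##.#. -> #   bit 26 = 1  t=1,i=11
  ##..# -> #   bit 25 = 1  t=0,i=9
  ##... -> .   bit 24 = 0  t=3,i=10
  #.### -> .   bit 23 = 0  t=1,i=1
  #.##. -> .   bit 22 = 0  t=2,i=11
  #.#.# -> #   bit 21 = 1  t=1,i=12
  #.#.. -> .   bit 20 = 0  t=4,i=11
  #..## -> .   bit 19 = 0  t=2,i=1
  #..#. -> #   bit 18 = 1  t=0,i=10
  #...# -> #   bit 17 = 1  t=3,i=11
  #.... -> .   bit 16 = 0  t=0,i=0
  .#### -> #   bit 15 = 1  t=0,i=6
  .###. -> #   bit 14 = 1  t=5,i=6
  .##.# -> #   bit 13 = 1  t=2,i=3
  .##.. -> .   bit 12 = 0  t=2,i=12
  .#.## -> .   bit 11 = 0  t=1,i=0
  .#.#. -> #   bit 10 = 1  t=2,i=6
  .#..# -> .   bit 9 = 0  t=3,i=1
  .#... -> #   bit 8 = 1  t=0,i=12
  ..### -> .   bit 7 = 0  t=0,i=5
  ..##. -> .   bit 6 = 0  t=2,i=2
  ..#.# -> #   bit 5 = 1  t=6,i=6
  ..#.. -> .   bit 4 = 0  t=0,i=11
  ...## -> #   bit 3 = 1  t=0,i=4
  ...#. -> .   bit 2 = 0  t=3,i=12
  ....# -> #   bit 1 = 1  t=0,i=3
  ..... -> #   bit 0 = 1  t=0,i=1
  bits 01011110001001101110010100101011 = 1579607339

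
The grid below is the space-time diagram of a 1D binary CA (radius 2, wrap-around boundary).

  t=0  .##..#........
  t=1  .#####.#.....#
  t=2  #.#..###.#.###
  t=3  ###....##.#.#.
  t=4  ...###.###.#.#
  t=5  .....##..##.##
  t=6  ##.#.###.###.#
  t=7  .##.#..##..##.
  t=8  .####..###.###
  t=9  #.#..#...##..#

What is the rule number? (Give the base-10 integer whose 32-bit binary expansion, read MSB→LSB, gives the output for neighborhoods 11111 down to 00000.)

789953654

  nb #####: next=.  (t=1,i=3, bit31=0)
  nb ####.: next=.  (t=1,i=4, bit30=0)
  nb ###.#: next=#  (t=1,i=5, bit29=1)
  nb ###..: next=.  (t=3,i=2, bit28=0)
  nb ##.##: next=#  (t=4,i=6, bit27=1)
  nb ##.#.: next=#  (t=1,i=6, bit26=1)
  nb ##..#: next=#  (t=0,i=3, bit25=1)
  nb ##...: next=#  (t=3,i=3, bit24=1)
  nb #.###: next=.  (t=1,i=1, bit23=0)
  nb #.##.: next=.  (t=5,i=12, bit22=0)
  nb #.#.#: next=.  (t=2,i=9, bit21=0)
  nb #.#..: next=#  (t=1,i=7, bit20=1)
  nb #..##: next=.  (t=2,i=4, bit19=0)
  nb #..#.: next=#  (t=0,i=4, bit18=1)
  nb #...#: next=.  (t=4,i=1, bit17=0)
  nb #....: next=#  (t=0,i=7, bit16=1)
  nb .####: next=#  (t=1,i=2, bit15=1)
  nb .###.: next=.  (t=2,i=6, bit14=0)
  nb .##.#: next=#  (t=3,i=8, bit13=1)
  nb .##..: next=#  (t=0,i=2, bit12=1)
  nb .#.##: next=#  (t=1,i=0, bit11=1)
  nb .#.#.: next=#  (t=3,i=11, bit10=1)
  nb .#..#: next=.  (t=2,i=3, bit9=0)
  nb .#...: next=.  (t=0,i=6, bit8=0)
  nb ..###: next=.  (t=2,i=5, bit7=0)
  nb ..##.: next=#  (t=0,i=1, bit6=1)
  nb ..#.#: next=#  (t=1,i=13, bit5=1)
  nb ..#..: next=#  (t=0,i=5, bit4=1)
  nb ...##: next=.  (t=0,i=0, bit3=0)
  nb ...#.: next=#  (t=1,i=12, bit2=1)
  nb ....#: next=#  (t=0,i=13, bit1=1)
  nb .....: next=.  (t=0,i=8, bit0=0)
  bits 00101111000101011011110001110110 = 789953654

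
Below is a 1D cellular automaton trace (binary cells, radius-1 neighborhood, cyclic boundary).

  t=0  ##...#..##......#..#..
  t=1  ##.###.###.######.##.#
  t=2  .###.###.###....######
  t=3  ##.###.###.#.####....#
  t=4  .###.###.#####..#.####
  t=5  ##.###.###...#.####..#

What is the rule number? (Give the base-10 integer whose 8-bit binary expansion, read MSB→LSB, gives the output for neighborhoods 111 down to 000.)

111

  nb ###: next=.  (t=1,i=0, bit7=0)
  nb ##.: next=#  (t=0,i=1, bit6=1)
  nb #.#: next=#  (t=1,i=2, bit5=1)
  nb #..: next=.  (t=0,i=2, bit4=0)
  nb .##: next=#  (t=0,i=0, bit3=1)
  nb .#.: next=#  (t=0,i=5, bit2=1)
  nb ..#: next=#  (t=0,i=4, bit1=1)
  nb ...: next=#  (t=0,i=3, bit0=1)
  bits 01101111 = 111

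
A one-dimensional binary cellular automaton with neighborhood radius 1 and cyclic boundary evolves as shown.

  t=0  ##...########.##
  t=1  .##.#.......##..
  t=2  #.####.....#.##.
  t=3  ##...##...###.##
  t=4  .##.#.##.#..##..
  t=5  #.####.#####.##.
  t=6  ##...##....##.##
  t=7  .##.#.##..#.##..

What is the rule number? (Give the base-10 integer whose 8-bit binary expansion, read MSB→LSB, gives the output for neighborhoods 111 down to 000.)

118

  ###|.  b7=0 t=0,i=0
  ##.|#  b6=1 t=0,i=1
  #.#|#  b5=1 t=0,i=13
  #..|#  b4=1 t=0,i=2
  .##|.  b3=0 t=0,i=5
  .#.|#  b2=1 t=1,i=4
  ..#|#  b1=1 t=0,i=4
  ...|.  b0=0 t=0,i=3
  bits 01110110 = 118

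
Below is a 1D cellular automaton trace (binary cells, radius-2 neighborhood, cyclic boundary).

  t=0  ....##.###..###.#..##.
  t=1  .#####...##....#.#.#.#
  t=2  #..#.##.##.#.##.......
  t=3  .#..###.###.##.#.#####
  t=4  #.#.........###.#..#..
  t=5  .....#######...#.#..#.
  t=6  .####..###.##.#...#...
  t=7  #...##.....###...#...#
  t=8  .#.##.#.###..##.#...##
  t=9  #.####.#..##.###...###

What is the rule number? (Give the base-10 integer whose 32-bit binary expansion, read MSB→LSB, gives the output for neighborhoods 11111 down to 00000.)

  #####|#  b31=1 t=1,i=3
  ####.|.  b30=0 t=1,i=4
  ###.#|.  b29=0 t=0,i=14
  ###..|#  b28=1 t=0,i=9
  ##.##|.  b27=0 t=0,i=6
  ##.#.|#  b26=1 t=0,i=15
  ##..#|#  b25=1 t=0,i=10
  ##...|#  b24=1 t=0,i=21
  #.###|.  b23=0 t=0,i=7
  #.##.|#  b22=1 t=2,i=5
  #.#.#|.  b21=0 t=1,i=17
  #.#..|.  b20=0 t=0,i=16
  #..##|.  b19=0 t=0,i=11
  #..#.|.  b18=0 t=2,i=2
  #...#|.  b17=0 t=1,i=7
  #....|.  b16=0 t=0,i=0
  .####|.  b15=0 t=1,i=2
  .###.|.  b14=0 t=0,i=8
  .##.#|#  b13=1 t=0,i=5
  .##..|.  b12=0 t=0,i=20
  .#.##|#  b11=1 t=1,i=0
  .#.#.|.  b10=0 t=1,i=16
  .#..#|#  b9=1 t=0,i=17
  .#...|.  b8=0 t=4,i=3
  ..###|.  b7=0 t=0,i=12
  ..##.|#  b6=1 t=0,i=4
  ..#.#|.  b5=0 t=1,i=15
  ..#..|.  b4=0 t=2,i=0
  ...##|#  b3=1 t=0,i=3
  ...#.|#  b2=1 t=1,i=14
  ....#|#  b1=1 t=0,i=2
  .....|#  b0=1 t=0,i=1
  bits 10010111010000000010101001001111 = 2537564751

2537564751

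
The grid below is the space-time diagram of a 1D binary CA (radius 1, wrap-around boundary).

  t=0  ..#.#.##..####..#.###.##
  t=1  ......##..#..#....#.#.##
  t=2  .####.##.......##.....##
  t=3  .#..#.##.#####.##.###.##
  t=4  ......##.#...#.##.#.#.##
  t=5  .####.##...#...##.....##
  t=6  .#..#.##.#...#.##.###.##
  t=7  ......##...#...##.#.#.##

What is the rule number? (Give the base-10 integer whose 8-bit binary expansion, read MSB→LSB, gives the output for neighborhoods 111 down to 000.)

73

  nb ###: next=.  (t=0,i=11, bit7=0)
  nb ##.: next=#  (t=0,i=7, bit6=1)
  nb #.#: next=.  (t=0,i=3, bit5=0)
  nb #..: next=.  (t=0,i=0, bit4=0)
  nb .##: next=#  (t=0,i=6, bit3=1)
  nb .#.: next=.  (t=0,i=2, bit2=0)
  nb ..#: next=.  (t=0,i=1, bit1=0)
  nb ...: next=#  (t=1,i=1, bit0=1)
  bits 01001001 = 73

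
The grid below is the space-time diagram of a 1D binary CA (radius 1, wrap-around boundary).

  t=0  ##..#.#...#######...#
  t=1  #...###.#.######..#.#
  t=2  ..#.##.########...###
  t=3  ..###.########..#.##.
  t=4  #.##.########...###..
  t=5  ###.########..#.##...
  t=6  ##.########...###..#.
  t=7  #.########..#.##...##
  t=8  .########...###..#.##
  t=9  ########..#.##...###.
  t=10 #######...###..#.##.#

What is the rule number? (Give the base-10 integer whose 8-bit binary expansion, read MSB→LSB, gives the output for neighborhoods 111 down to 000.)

173

  nb ###: next=#  (t=0,i=0, bit7=1)
  nb ##.: next=.  (t=0,i=1, bit6=0)
  nb #.#: next=#  (t=0,i=5, bit5=1)
  nb #..: next=.  (t=0,i=2, bit4=0)
  nb .##: next=#  (t=0,i=10, bit3=1)
  nb .#.: next=#  (t=0,i=4, bit2=1)
  nb ..#: next=.  (t=0,i=3, bit1=0)
  nb ...: next=#  (t=0,i=8, bit0=1)
  bits 10101101 = 173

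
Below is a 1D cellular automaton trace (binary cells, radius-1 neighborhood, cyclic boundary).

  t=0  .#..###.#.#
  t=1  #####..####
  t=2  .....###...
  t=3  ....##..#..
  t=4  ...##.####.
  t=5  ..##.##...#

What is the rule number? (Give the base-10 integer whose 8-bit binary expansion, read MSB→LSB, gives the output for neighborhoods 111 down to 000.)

  [7] ### => .  t=0,i=5
  [6] ##. => .  t=0,i=6
  [5] #.# => #  t=0,i=0
  [4] #.. => #  t=0,i=2
  [3] .## => #  t=0,i=4
  [2] .#. => #  t=0,i=1
  [1] ..# => #  t=0,i=3
  [0] ... => .  t=2,i=0
  bits 00111110 = 62

62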